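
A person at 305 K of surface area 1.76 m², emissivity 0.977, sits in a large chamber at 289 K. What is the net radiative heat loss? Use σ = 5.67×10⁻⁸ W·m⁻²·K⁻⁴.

Q = εσA(T⁴ − T_s⁴). T⁴ − T_s⁴ = (305)⁴ − (289)⁴ = 8.65×10^9 − 6.98×10^9 = 1.68×10^9 K⁴.
Q = 0.977 × 5.67×10⁻⁸ × 1.76 × 1.68×10^9 = 164 W.

Q ≈ 164 W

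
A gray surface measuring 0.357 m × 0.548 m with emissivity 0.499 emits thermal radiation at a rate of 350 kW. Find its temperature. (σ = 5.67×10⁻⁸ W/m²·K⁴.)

A = 0.357 × 0.548 = 0.196 m².
From P = εσAT⁴, T = (P / εσA)^(1/4) = (3.50×10^5 / (0.499 × 5.67×10⁻⁸ × 0.196))^(1/4).
T = (6.32×10^13)^(1/4) = 2820 K.

T ≈ 2820 K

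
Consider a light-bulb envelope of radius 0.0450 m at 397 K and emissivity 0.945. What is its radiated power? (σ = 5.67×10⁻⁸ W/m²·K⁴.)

A = 4πr² = 4π × (0.0450)² = 0.0254 m².
P = εσAT⁴ = 0.945 × 5.67×10⁻⁸ × 0.0254 × (397)⁴ = 0.945 × 5.67×10⁻⁸ × 0.0254 × 2.48×10^10.
P = 33.9 W.

P ≈ 33.9 W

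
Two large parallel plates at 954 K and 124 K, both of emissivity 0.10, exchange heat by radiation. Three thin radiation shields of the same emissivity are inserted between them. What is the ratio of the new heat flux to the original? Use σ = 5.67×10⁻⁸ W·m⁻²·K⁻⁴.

With N identical shields there are N+1 = 4 gaps in series, each with the same radiative resistance, so the flux falls to 1/(N+1) of its unshielded value.

ratio ≈ 0.250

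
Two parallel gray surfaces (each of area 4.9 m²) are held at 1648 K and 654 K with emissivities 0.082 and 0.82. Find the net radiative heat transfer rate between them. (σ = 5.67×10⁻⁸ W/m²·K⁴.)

For two large parallel gray plates, q = σ(T₁⁴ − T₂⁴) / (1/ε₁ + 1/ε₂ − 1).
1/ε₁ + 1/ε₂ − 1 = 1/0.082 + 1/0.82 − 1 = 12.41.
T₁⁴ − T₂⁴ = 7.38×10^12 − 1.83×10^11 = 7.19×10^12 K⁴.
q = 5.67×10⁻⁸ × 7.19×10^12 / 12.41 = 32900 W/m².
Q = q·A = 32900 × 4.9 = 1.61×10^5 W.

Q ≈ 1.61×10^5 W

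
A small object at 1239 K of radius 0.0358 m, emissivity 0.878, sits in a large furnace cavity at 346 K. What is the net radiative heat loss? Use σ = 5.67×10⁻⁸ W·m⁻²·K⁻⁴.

Q ≈ 1880 W

A = 4πr² = 4π × (0.0358)² = 0.0161 m².
Q = εσA(T⁴ − T_s⁴). T⁴ − T_s⁴ = (1239)⁴ − (346)⁴ = 2.36×10^12 − 1.43×10^10 = 2.34×10^12 K⁴.
Q = 0.878 × 5.67×10⁻⁸ × 0.0161 × 2.34×10^12 = 1880 W.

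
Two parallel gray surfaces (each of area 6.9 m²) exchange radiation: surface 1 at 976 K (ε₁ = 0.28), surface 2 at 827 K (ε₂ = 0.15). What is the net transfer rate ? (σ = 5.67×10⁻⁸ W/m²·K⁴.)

For two large parallel gray plates, q = σ(T₁⁴ − T₂⁴) / (1/ε₁ + 1/ε₂ − 1).
1/ε₁ + 1/ε₂ − 1 = 1/0.28 + 1/0.15 − 1 = 9.238.
T₁⁴ − T₂⁴ = 9.07×10^11 − 4.68×10^11 = 4.40×10^11 K⁴.
q = 5.67×10⁻⁸ × 4.40×10^11 / 9.238 = 2700 W/m².
Q = q·A = 2700 × 6.9 = 18600 W.

Q ≈ 18600 W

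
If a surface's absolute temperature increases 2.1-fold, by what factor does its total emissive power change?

factor ≈ 19.4

P ∝ T⁴, so the power scales as (2.1)⁴ = 19.4.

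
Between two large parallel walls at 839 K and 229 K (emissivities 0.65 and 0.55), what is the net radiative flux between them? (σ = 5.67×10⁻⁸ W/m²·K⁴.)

q ≈ 11900 W/m²

For two large parallel gray plates, q = σ(T₁⁴ − T₂⁴) / (1/ε₁ + 1/ε₂ − 1).
1/ε₁ + 1/ε₂ − 1 = 1/0.65 + 1/0.55 − 1 = 2.357.
T₁⁴ − T₂⁴ = 4.96×10^11 − 2.75×10^9 = 4.93×10^11 K⁴.
q = 5.67×10⁻⁸ × 4.93×10^11 / 2.357 = 11900 W/m².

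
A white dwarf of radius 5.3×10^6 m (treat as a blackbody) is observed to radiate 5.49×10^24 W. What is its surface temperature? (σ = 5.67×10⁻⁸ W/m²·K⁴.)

A = 4πr² = 4π × (5.3×10^6)² = 3.53×10^14 m².
From P = σAT⁴, T = (P / σA)^(1/4) = (5.49×10^24 / (5.67×10⁻⁸ × 3.53×10^14))^(1/4).
T = (2.74×10^17)^(1/4) = 22900 K.

T ≈ 22900 K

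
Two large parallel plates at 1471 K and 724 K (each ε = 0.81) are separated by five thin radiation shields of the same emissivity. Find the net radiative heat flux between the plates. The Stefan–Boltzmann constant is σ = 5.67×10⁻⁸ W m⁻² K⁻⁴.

q ≈ 28400 W/m²

Each of the 6 gaps contributes resistance (2/ε − 1) = 2/0.81 − 1 = 1.469; total = 8.815.
q = σ(T₁⁴ − T₂⁴) / 8.815 = 5.67×10⁻⁸ × 4.41×10^12 / 8.815 = 28400 W/m².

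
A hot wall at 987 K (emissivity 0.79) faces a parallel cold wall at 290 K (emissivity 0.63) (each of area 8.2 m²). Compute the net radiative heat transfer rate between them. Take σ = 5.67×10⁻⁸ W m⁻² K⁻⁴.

Q ≈ 2.36×10^5 W

For two large parallel gray plates, q = σ(T₁⁴ − T₂⁴) / (1/ε₁ + 1/ε₂ − 1).
1/ε₁ + 1/ε₂ − 1 = 1/0.79 + 1/0.63 − 1 = 1.853.
T₁⁴ − T₂⁴ = 9.49×10^11 − 7.07×10^9 = 9.42×10^11 K⁴.
q = 5.67×10⁻⁸ × 9.42×10^11 / 1.853 = 28800 W/m².
Q = q·A = 28800 × 8.2 = 2.36×10^5 W.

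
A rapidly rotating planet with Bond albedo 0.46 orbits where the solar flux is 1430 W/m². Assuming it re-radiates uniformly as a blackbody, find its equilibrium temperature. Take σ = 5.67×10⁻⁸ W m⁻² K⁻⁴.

T ≈ 242 K

Power absorbed = (1−a)S·πR²; power emitted = 4πR²σT⁴. Equating and cancelling πR²:
T = ((1−a)S / 4σ)^(1/4) = (772 / (4 × 5.67×10⁻⁸))^(1/4) = (3.40×10^9)^(1/4).
T = 242 K.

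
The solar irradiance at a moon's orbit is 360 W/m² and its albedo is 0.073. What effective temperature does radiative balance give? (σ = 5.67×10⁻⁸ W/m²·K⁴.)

Power absorbed = (1−a)S·πR²; power emitted = 4πR²σT⁴. Equating and cancelling πR²:
T = ((1−a)S / 4σ)^(1/4) = (334 / (4 × 5.67×10⁻⁸))^(1/4) = (1.47×10^9)^(1/4).
T = 196 K.

T ≈ 196 K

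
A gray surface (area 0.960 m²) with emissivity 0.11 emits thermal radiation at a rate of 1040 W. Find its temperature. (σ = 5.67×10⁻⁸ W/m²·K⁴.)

T ≈ 646 K

From P = εσAT⁴, T = (P / εσA)^(1/4) = (1040 / (0.11 × 5.67×10⁻⁸ × 0.960))^(1/4).
T = (1.74×10^11)^(1/4) = 646 K.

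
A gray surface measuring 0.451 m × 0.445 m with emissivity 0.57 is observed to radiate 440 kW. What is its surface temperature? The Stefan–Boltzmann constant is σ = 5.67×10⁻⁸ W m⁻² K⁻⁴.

A = 0.451 × 0.445 = 0.201 m².
From P = εσAT⁴, T = (P / εσA)^(1/4) = (4.40×10^5 / (0.57 × 5.67×10⁻⁸ × 0.201))^(1/4).
T = (6.78×10^13)^(1/4) = 2870 K.

T ≈ 2870 K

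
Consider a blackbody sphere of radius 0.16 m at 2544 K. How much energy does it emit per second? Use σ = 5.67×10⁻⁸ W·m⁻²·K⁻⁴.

A = 4πr² = 4π × (0.16)² = 0.322 m².
P = σAT⁴ = 5.67×10⁻⁸ × 0.322 × (2544)⁴ = 5.67×10⁻⁸ × 0.322 × 4.19×10^13.
P = 7.64×10^5 W.

P ≈ 7.64×10^5 W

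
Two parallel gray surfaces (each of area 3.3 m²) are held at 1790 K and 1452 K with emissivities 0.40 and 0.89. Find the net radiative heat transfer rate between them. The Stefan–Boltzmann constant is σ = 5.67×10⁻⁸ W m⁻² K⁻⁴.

Q ≈ 4.15×10^5 W

For two large parallel gray plates, q = σ(T₁⁴ − T₂⁴) / (1/ε₁ + 1/ε₂ − 1).
1/ε₁ + 1/ε₂ − 1 = 1/0.40 + 1/0.89 − 1 = 2.624.
T₁⁴ − T₂⁴ = 1.03×10^13 − 4.44×10^12 = 5.82×10^12 K⁴.
q = 5.67×10⁻⁸ × 5.82×10^12 / 2.624 = 1.26×10^5 W/m².
Q = q·A = 1.26×10^5 × 3.3 = 4.15×10^5 W.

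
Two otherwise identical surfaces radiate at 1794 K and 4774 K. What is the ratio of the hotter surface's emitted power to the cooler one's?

ratio ≈ 50.1

P ∝ T⁴, so the ratio is (4774/1794)⁴ = (2.661)⁴ = 50.1.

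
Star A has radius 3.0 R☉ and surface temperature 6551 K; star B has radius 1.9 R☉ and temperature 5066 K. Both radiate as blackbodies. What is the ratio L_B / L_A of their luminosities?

L = 4πR²σT⁴ ∝ R²T⁴, so L_B/L_A = (1.9/3.0)² × (5066/6551)⁴ = 0.401 × 0.358 = 0.143.

L_B/L_A ≈ 0.143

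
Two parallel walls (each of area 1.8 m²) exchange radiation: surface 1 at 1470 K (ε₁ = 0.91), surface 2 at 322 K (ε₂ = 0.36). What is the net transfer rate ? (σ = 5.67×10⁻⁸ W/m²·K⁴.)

Q ≈ 1.65×10^5 W

For two large parallel gray plates, q = σ(T₁⁴ − T₂⁴) / (1/ε₁ + 1/ε₂ − 1).
1/ε₁ + 1/ε₂ − 1 = 1/0.91 + 1/0.36 − 1 = 2.877.
T₁⁴ − T₂⁴ = 4.67×10^12 − 1.08×10^10 = 4.66×10^12 K⁴.
q = 5.67×10⁻⁸ × 4.66×10^12 / 2.877 = 91800 W/m².
Q = q·A = 91800 × 1.8 = 1.65×10^5 W.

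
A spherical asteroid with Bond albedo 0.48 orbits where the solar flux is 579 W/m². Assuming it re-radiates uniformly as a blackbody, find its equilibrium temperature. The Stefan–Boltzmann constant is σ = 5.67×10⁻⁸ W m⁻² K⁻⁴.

T ≈ 191 K

Power absorbed = (1−a)S·πR²; power emitted = 4πR²σT⁴. Equating and cancelling πR²:
T = ((1−a)S / 4σ)^(1/4) = (301 / (4 × 5.67×10⁻⁸))^(1/4) = (1.33×10^9)^(1/4).
T = 191 K.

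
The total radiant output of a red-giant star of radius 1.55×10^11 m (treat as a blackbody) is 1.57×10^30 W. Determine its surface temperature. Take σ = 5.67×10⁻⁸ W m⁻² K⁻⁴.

A = 4πr² = 4π × (1.55×10^11)² = 3.02×10^23 m².
From P = σAT⁴, T = (P / σA)^(1/4) = (1.57×10^30 / (5.67×10⁻⁸ × 3.02×10^23))^(1/4).
T = (9.17×10^13)^(1/4) = 3090 K.

T ≈ 3090 K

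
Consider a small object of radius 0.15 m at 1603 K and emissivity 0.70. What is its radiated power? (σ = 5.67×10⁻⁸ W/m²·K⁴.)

A = 4πr² = 4π × (0.15)² = 0.283 m².
Stefan–Boltzmann: P = εσAT⁴ = 0.70 × 5.67×10⁻⁸ × 0.283 × (1603)⁴ = 0.70 × 5.67×10⁻⁸ × 0.283 × 6.60×10^12.
P = 74100 W.

P ≈ 74100 W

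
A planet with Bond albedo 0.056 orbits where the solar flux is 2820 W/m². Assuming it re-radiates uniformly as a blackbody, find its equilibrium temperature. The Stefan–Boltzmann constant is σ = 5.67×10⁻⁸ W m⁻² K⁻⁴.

T ≈ 329 K

Power absorbed = (1−a)S·πR²; power emitted = 4πR²σT⁴. Equating and cancelling πR²:
T = ((1−a)S / 4σ)^(1/4) = (2660 / (4 × 5.67×10⁻⁸))^(1/4) = (1.17×10^10)^(1/4).
T = 329 K.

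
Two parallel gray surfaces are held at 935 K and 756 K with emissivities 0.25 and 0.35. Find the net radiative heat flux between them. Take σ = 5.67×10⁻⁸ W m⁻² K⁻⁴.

q ≈ 4240 W/m²

For two large parallel gray plates, q = σ(T₁⁴ − T₂⁴) / (1/ε₁ + 1/ε₂ − 1).
1/ε₁ + 1/ε₂ − 1 = 1/0.25 + 1/0.35 − 1 = 5.857.
T₁⁴ − T₂⁴ = 7.64×10^11 − 3.27×10^11 = 4.38×10^11 K⁴.
q = 5.67×10⁻⁸ × 4.38×10^11 / 5.857 = 4240 W/m².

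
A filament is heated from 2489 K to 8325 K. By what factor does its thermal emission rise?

P ∝ T⁴, so the ratio is (8325/2489)⁴ = (3.345)⁴ = 125.

ratio ≈ 125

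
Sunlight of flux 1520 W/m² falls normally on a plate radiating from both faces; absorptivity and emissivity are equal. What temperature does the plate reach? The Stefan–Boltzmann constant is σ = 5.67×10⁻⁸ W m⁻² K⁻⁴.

T ≈ 340 K

Absorbed flux αS = emitted flux 2εσT⁴ per unit area; with α = ε this gives T = (S/2σ)^(1/4).
T = (1520 / (2 × 5.67×10⁻⁸))^(1/4) = (1.34×10^10)^(1/4).
T = 340 K.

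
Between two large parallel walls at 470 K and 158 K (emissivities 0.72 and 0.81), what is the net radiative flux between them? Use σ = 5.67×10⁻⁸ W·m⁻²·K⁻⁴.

q ≈ 1680 W/m²

For two large parallel gray plates, q = σ(T₁⁴ − T₂⁴) / (1/ε₁ + 1/ε₂ − 1).
1/ε₁ + 1/ε₂ − 1 = 1/0.72 + 1/0.81 − 1 = 1.623.
T₁⁴ − T₂⁴ = 4.88×10^10 − 6.23×10^8 = 4.82×10^10 K⁴.
q = 5.67×10⁻⁸ × 4.82×10^10 / 1.623 = 1680 W/m².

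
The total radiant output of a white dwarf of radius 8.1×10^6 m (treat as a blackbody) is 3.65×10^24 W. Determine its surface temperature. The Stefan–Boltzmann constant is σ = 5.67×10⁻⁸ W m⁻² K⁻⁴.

T ≈ 16700 K

A = 4πr² = 4π × (8.1×10^6)² = 8.24×10^14 m².
From P = σAT⁴, T = (P / σA)^(1/4) = (3.65×10^24 / (5.67×10⁻⁸ × 8.24×10^14))^(1/4).
T = (7.81×10^16)^(1/4) = 16700 K.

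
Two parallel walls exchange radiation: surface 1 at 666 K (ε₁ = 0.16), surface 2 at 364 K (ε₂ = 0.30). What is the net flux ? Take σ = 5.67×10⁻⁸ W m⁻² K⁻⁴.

q ≈ 1180 W/m²

For two large parallel gray plates, q = σ(T₁⁴ − T₂⁴) / (1/ε₁ + 1/ε₂ − 1).
1/ε₁ + 1/ε₂ − 1 = 1/0.16 + 1/0.30 − 1 = 8.583.
T₁⁴ − T₂⁴ = 1.97×10^11 − 1.76×10^10 = 1.79×10^11 K⁴.
q = 5.67×10⁻⁸ × 1.79×10^11 / 8.583 = 1180 W/m².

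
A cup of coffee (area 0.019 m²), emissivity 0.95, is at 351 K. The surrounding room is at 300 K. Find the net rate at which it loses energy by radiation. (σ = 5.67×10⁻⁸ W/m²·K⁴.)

Q = εσA(T⁴ − T_s⁴). T⁴ − T_s⁴ = (351)⁴ − (300)⁴ = 1.52×10^10 − 8.10×10^9 = 7.08×10^9 K⁴.
Q = 0.95 × 5.67×10⁻⁸ × 0.0190 × 7.08×10^9 = 7.24 W.

Q ≈ 7.24 W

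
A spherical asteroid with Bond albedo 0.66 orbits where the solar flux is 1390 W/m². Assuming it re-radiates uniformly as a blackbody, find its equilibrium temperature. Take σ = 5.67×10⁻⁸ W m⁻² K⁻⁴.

T ≈ 214 K

Power absorbed = (1−a)S·πR²; power emitted = 4πR²σT⁴. Equating and cancelling πR²:
T = ((1−a)S / 4σ)^(1/4) = (473 / (4 × 5.67×10⁻⁸))^(1/4) = (2.08×10^9)^(1/4).
T = 214 K.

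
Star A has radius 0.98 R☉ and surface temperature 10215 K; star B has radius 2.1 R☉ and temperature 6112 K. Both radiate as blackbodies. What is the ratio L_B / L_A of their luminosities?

L_B/L_A ≈ 0.589

L = 4πR²σT⁴ ∝ R²T⁴, so L_B/L_A = (2.1/0.98)² × (6112/10215)⁴ = 4.59 × 0.128 = 0.589.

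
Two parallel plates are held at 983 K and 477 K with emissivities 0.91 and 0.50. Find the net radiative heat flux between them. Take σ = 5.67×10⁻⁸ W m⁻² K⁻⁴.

q ≈ 23800 W/m²

For two large parallel gray plates, q = σ(T₁⁴ − T₂⁴) / (1/ε₁ + 1/ε₂ − 1).
1/ε₁ + 1/ε₂ − 1 = 1/0.91 + 1/0.50 − 1 = 2.099.
T₁⁴ − T₂⁴ = 9.34×10^11 − 5.18×10^10 = 8.82×10^11 K⁴.
q = 5.67×10⁻⁸ × 8.82×10^11 / 2.099 = 23800 W/m².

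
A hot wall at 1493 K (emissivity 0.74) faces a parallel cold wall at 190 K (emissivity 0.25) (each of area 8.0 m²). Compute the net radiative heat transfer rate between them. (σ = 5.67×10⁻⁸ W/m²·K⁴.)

Q ≈ 5.18×10^5 W

For two large parallel gray plates, q = σ(T₁⁴ − T₂⁴) / (1/ε₁ + 1/ε₂ − 1).
1/ε₁ + 1/ε₂ − 1 = 1/0.74 + 1/0.25 − 1 = 4.351.
T₁⁴ − T₂⁴ = 4.97×10^12 − 1.30×10^9 = 4.97×10^12 K⁴.
q = 5.67×10⁻⁸ × 4.97×10^12 / 4.351 = 64700 W/m².
Q = q·A = 64700 × 8.0 = 5.18×10^5 W.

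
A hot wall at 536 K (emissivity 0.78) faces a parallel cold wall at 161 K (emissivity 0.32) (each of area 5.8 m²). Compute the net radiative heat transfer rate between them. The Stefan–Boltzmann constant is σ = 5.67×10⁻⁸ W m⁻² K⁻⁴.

Q ≈ 7900 W

For two large parallel gray plates, q = σ(T₁⁴ − T₂⁴) / (1/ε₁ + 1/ε₂ − 1).
1/ε₁ + 1/ε₂ − 1 = 1/0.78 + 1/0.32 − 1 = 3.407.
T₁⁴ − T₂⁴ = 8.25×10^10 − 6.72×10^8 = 8.19×10^10 K⁴.
q = 5.67×10⁻⁸ × 8.19×10^10 / 3.407 = 1360 W/m².
Q = q·A = 1360 × 5.8 = 7900 W.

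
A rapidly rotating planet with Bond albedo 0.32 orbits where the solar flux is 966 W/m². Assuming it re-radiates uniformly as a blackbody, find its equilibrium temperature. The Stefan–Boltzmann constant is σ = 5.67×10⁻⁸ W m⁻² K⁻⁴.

Power absorbed = (1−a)S·πR²; power emitted = 4πR²σT⁴. Equating and cancelling πR²:
T = ((1−a)S / 4σ)^(1/4) = (657 / (4 × 5.67×10⁻⁸))^(1/4) = (2.90×10^9)^(1/4).
T = 232 K.

T ≈ 232 K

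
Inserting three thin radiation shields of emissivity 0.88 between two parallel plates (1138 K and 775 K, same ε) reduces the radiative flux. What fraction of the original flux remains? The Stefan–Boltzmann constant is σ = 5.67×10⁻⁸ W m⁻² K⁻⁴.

ratio ≈ 0.250

With N identical shields there are N+1 = 4 gaps in series, each with the same radiative resistance, so the flux falls to 1/(N+1) of its unshielded value.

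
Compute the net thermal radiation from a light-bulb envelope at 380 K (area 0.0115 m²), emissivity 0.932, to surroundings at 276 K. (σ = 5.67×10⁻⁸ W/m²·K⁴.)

Q ≈ 9.15 W

Q = εσA(T⁴ − T_s⁴). T⁴ − T_s⁴ = (380)⁴ − (276)⁴ = 2.09×10^10 − 5.80×10^9 = 1.50×10^10 K⁴.
Q = 0.932 × 5.67×10⁻⁸ × 0.0115 × 1.50×10^10 = 9.15 W.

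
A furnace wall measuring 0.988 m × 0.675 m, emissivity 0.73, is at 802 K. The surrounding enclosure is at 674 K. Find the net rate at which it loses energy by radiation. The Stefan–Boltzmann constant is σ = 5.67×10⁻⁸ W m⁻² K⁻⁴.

A = 0.988 × 0.675 = 0.667 m².
Q = εσA(T⁴ − T_s⁴). T⁴ − T_s⁴ = (802)⁴ − (674)⁴ = 4.14×10^11 − 2.06×10^11 = 2.07×10^11 K⁴.
Q = 0.73 × 5.67×10⁻⁸ × 0.667 × 2.07×10^11 = 5720 W.

Q ≈ 5720 W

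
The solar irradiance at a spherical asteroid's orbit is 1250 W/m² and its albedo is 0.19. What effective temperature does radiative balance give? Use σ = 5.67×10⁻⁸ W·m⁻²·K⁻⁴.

T ≈ 258 K

Power absorbed = (1−a)S·πR²; power emitted = 4πR²σT⁴. Equating and cancelling πR²:
T = ((1−a)S / 4σ)^(1/4) = (1010 / (4 × 5.67×10⁻⁸))^(1/4) = (4.46×10^9)^(1/4).
T = 258 K.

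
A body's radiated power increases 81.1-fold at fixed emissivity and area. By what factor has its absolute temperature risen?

P ∝ T⁴ ⇒ T ∝ P^(1/4), so T scales by (81.1)^(1/4) = 3.00.

factor ≈ 3.00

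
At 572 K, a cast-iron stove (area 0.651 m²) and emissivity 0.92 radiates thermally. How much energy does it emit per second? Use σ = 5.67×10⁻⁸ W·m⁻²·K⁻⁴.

P ≈ 3640 W

Stefan–Boltzmann: P = εσAT⁴ = 0.92 × 5.67×10⁻⁸ × 0.651 × (572)⁴ = 0.92 × 5.67×10⁻⁸ × 0.651 × 1.07×10^11.
P = 3640 W.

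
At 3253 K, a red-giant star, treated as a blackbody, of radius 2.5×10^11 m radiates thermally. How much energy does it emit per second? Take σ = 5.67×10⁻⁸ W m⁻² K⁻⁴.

A = 4πr² = 4π × (2.5×10^11)² = 7.85×10^23 m².
P = σAT⁴ = 5.67×10⁻⁸ × 7.85×10^23 × (3253)⁴ = 5.67×10⁻⁸ × 7.85×10^23 × 1.12×10^14.
P = 4.99×10^30 W.

P ≈ 4.99×10^30 W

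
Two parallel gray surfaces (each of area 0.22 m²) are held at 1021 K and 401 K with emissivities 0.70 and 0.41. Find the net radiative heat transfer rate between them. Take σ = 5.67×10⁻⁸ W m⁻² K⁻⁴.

Q ≈ 4610 W

For two large parallel gray plates, q = σ(T₁⁴ − T₂⁴) / (1/ε₁ + 1/ε₂ − 1).
1/ε₁ + 1/ε₂ − 1 = 1/0.70 + 1/0.41 − 1 = 2.868.
T₁⁴ − T₂⁴ = 1.09×10^12 − 2.59×10^10 = 1.06×10^12 K⁴.
q = 5.67×10⁻⁸ × 1.06×10^12 / 2.868 = 21000 W/m².
Q = q·A = 21000 × 0.22 = 4610 W.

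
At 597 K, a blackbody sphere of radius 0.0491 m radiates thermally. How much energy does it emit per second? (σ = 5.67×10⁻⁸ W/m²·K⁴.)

P ≈ 218 W

A = 4πr² = 4π × (0.0491)² = 0.0303 m².
P = σAT⁴ = 5.67×10⁻⁸ × 0.0303 × (597)⁴ = 5.67×10⁻⁸ × 0.0303 × 1.27×10^11.
P = 218 W.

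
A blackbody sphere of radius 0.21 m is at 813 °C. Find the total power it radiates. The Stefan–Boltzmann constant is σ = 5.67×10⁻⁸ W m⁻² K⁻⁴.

P ≈ 43700 W

A = 4πr² = 4π × (0.21)² = 0.554 m².
813 °C = 1086 K.
P = σAT⁴ = 5.67×10⁻⁸ × 0.554 × (1086)⁴ = 5.67×10⁻⁸ × 0.554 × 1.39×10^12.
P = 43700 W.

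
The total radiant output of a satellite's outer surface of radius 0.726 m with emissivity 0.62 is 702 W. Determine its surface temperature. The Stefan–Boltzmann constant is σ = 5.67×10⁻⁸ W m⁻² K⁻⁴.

A = 4πr² = 4π × (0.726)² = 6.62 m².
From P = εσAT⁴, T = (P / εσA)^(1/4) = (702 / (0.62 × 5.67×10⁻⁸ × 6.62))^(1/4).
T = (3.01×10^9)^(1/4) = 234 K.

T ≈ 234 K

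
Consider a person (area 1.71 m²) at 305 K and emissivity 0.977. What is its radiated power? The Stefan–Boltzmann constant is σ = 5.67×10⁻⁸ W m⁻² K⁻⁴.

P ≈ 820 W

P = εσAT⁴ = 0.977 × 5.67×10⁻⁸ × 1.71 × (305)⁴ = 0.977 × 5.67×10⁻⁸ × 1.71 × 8.65×10^9.
P = 820 W.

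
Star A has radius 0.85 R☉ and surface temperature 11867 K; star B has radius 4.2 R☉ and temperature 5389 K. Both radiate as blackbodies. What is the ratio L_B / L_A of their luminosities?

L = 4πR²σT⁴ ∝ R²T⁴, so L_B/L_A = (4.2/0.85)² × (5389/11867)⁴ = 24.4 × 0.0425 = 1.04.

L_B/L_A ≈ 1.04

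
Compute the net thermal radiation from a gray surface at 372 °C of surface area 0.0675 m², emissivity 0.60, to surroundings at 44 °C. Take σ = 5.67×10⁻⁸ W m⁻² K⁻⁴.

Convert: 372 °C = 645 K; 44 °C = 317 K.
Q = εσA(T⁴ − T_s⁴). T⁴ − T_s⁴ = (645)⁴ − (317)⁴ = 1.73×10^11 − 1.01×10^10 = 1.63×10^11 K⁴.
Q = 0.60 × 5.67×10⁻⁸ × 0.0675 × 1.63×10^11 = 374 W.

Q ≈ 374 W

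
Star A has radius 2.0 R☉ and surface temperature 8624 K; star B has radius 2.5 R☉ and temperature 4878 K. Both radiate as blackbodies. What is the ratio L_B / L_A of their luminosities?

L_B/L_A ≈ 0.160

L = 4πR²σT⁴ ∝ R²T⁴, so L_B/L_A = (2.5/2.0)² × (4878/8624)⁴ = 1.56 × 0.102 = 0.160.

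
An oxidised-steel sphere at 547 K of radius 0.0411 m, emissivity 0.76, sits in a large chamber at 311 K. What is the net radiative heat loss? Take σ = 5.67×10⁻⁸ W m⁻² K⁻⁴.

Q ≈ 73.3 W

A = 4πr² = 4π × (0.0411)² = 0.0212 m².
Q = εσA(T⁴ − T_s⁴). T⁴ − T_s⁴ = (547)⁴ − (311)⁴ = 8.95×10^10 − 9.35×10^9 = 8.02×10^10 K⁴.
Q = 0.76 × 5.67×10⁻⁸ × 0.0212 × 8.02×10^10 = 73.3 W.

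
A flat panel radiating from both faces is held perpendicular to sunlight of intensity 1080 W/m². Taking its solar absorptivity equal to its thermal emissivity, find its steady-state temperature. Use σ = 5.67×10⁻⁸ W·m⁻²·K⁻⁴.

Absorbed flux αS = emitted flux 2εσT⁴ per unit area; with α = ε this gives T = (S/2σ)^(1/4).
T = (1080 / (2 × 5.67×10⁻⁸))^(1/4) = (9.52×10^9)^(1/4).
T = 312 K.

T ≈ 312 K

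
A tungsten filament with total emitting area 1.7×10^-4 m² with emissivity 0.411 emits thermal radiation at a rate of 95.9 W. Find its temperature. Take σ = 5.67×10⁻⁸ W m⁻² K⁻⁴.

T ≈ 2220 K

From P = εσAT⁴, T = (P / εσA)^(1/4) = (95.9 / (0.411 × 5.67×10⁻⁸ × 1.70×10^-4))^(1/4).
T = (2.42×10^13)^(1/4) = 2220 K.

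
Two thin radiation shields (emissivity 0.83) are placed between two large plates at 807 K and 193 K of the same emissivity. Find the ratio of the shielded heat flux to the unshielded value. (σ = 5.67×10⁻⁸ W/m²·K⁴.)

ratio ≈ 0.333

With N identical shields there are N+1 = 3 gaps in series, each with the same radiative resistance, so the flux falls to 1/(N+1) of its unshielded value.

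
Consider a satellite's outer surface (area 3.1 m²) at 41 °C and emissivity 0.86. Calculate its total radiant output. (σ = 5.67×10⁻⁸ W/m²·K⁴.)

P ≈ 1470 W

41 °C = 314 K.
Stefan–Boltzmann: P = εσAT⁴ = 0.86 × 5.67×10⁻⁸ × 3.10 × (314)⁴ = 0.86 × 5.67×10⁻⁸ × 3.10 × 9.72×10^9.
P = 1470 W.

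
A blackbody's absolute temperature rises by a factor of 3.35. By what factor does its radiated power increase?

factor ≈ 126

P ∝ T⁴, so the power scales as (3.35)⁴ = 126.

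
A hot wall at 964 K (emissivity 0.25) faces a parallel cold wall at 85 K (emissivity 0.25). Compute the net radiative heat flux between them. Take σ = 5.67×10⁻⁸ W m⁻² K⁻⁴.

For two large parallel gray plates, q = σ(T₁⁴ − T₂⁴) / (1/ε₁ + 1/ε₂ − 1).
1/ε₁ + 1/ε₂ − 1 = 1/0.25 + 1/0.25 − 1 = 7.000.
T₁⁴ − T₂⁴ = 8.64×10^11 − 5.22×10^7 = 8.64×10^11 K⁴.
q = 5.67×10⁻⁸ × 8.64×10^11 / 7.000 = 6990 W/m².

q ≈ 6990 W/m²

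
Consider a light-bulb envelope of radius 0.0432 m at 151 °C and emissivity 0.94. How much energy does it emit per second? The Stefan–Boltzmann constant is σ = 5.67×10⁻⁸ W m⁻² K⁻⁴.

A = 4πr² = 4π × (0.0432)² = 0.0235 m².
151 °C = 424 K.
P = εσAT⁴ = 0.94 × 5.67×10⁻⁸ × 0.0235 × (424)⁴ = 0.94 × 5.67×10⁻⁸ × 0.0235 × 3.23×10^10.
P = 40.4 W.

P ≈ 40.4 W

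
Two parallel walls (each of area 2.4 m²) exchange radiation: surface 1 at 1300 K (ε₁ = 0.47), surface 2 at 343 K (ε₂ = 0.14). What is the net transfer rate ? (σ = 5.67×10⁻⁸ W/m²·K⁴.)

Q ≈ 46800 W

For two large parallel gray plates, q = σ(T₁⁴ − T₂⁴) / (1/ε₁ + 1/ε₂ − 1).
1/ε₁ + 1/ε₂ − 1 = 1/0.47 + 1/0.14 − 1 = 8.271.
T₁⁴ − T₂⁴ = 2.86×10^12 − 1.38×10^10 = 2.84×10^12 K⁴.
q = 5.67×10⁻⁸ × 2.84×10^12 / 8.271 = 19500 W/m².
Q = q·A = 19500 × 2.4 = 46800 W.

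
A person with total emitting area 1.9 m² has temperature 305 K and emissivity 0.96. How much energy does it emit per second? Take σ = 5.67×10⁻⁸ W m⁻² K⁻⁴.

P = εσAT⁴ = 0.96 × 5.67×10⁻⁸ × 1.90 × (305)⁴ = 0.96 × 5.67×10⁻⁸ × 1.90 × 8.65×10^9.
P = 895 W.

P ≈ 895 W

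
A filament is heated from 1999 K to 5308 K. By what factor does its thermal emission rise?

ratio ≈ 49.7

P ∝ T⁴, so the ratio is (5308/1999)⁴ = (2.655)⁴ = 49.7.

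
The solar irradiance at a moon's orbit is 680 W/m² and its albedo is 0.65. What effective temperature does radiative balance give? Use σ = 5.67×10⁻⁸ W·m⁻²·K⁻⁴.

T ≈ 180 K

Power absorbed = (1−a)S·πR²; power emitted = 4πR²σT⁴. Equating and cancelling πR²:
T = ((1−a)S / 4σ)^(1/4) = (238 / (4 × 5.67×10⁻⁸))^(1/4) = (1.05×10^9)^(1/4).
T = 180 K.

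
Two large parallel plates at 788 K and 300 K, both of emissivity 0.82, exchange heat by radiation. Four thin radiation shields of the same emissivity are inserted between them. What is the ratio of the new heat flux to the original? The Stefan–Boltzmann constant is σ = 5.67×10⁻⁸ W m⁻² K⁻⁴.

ratio ≈ 0.200

With N identical shields there are N+1 = 5 gaps in series, each with the same radiative resistance, so the flux falls to 1/(N+1) of its unshielded value.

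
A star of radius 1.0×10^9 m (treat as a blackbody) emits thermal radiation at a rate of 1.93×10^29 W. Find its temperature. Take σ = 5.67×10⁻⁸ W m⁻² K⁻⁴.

T ≈ 22800 K

A = 4πr² = 4π × (1.0×10^9)² = 1.26×10^19 m².
From P = σAT⁴, T = (P / σA)^(1/4) = (1.93×10^29 / (5.67×10⁻⁸ × 1.26×10^19))^(1/4).
T = (2.71×10^17)^(1/4) = 22800 K.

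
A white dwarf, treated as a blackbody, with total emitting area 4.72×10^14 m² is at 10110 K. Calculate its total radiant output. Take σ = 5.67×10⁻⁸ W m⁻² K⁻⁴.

P ≈ 2.80×10^23 W

P = σAT⁴ = 5.67×10⁻⁸ × 4.72×10^14 × (10110)⁴ = 5.67×10⁻⁸ × 4.72×10^14 × 1.04×10^16.
P = 2.80×10^23 W.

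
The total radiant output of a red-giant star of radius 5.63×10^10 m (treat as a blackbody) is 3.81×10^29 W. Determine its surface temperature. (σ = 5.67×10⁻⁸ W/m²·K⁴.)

A = 4πr² = 4π × (5.63×10^10)² = 3.98×10^22 m².
From P = σAT⁴, T = (P / σA)^(1/4) = (3.81×10^29 / (5.67×10⁻⁸ × 3.98×10^22))^(1/4).
T = (1.69×10^14)^(1/4) = 3600 K.

T ≈ 3600 K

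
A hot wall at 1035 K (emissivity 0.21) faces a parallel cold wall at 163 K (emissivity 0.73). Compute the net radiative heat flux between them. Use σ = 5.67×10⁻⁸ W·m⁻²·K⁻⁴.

q ≈ 12700 W/m²

For two large parallel gray plates, q = σ(T₁⁴ − T₂⁴) / (1/ε₁ + 1/ε₂ − 1).
1/ε₁ + 1/ε₂ − 1 = 1/0.21 + 1/0.73 − 1 = 5.132.
T₁⁴ − T₂⁴ = 1.15×10^12 − 7.06×10^8 = 1.15×10^12 K⁴.
q = 5.67×10⁻⁸ × 1.15×10^12 / 5.132 = 12700 W/m².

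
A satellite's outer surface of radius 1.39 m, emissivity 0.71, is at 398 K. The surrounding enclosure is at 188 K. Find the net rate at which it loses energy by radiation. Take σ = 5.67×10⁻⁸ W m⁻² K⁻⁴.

A = 4πr² = 4π × (1.39)² = 24.3 m².
Q = εσA(T⁴ − T_s⁴). T⁴ − T_s⁴ = (398)⁴ − (188)⁴ = 2.51×10^10 − 1.25×10^9 = 2.38×10^10 K⁴.
Q = 0.71 × 5.67×10⁻⁸ × 24.3 × 2.38×10^10 = 23300 W.

Q ≈ 23300 W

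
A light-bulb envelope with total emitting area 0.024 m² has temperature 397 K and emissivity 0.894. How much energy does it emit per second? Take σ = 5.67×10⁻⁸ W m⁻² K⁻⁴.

P ≈ 30.2 W

Stefan–Boltzmann: P = εσAT⁴ = 0.894 × 5.67×10⁻⁸ × 0.0240 × (397)⁴ = 0.894 × 5.67×10⁻⁸ × 0.0240 × 2.48×10^10.
P = 30.2 W.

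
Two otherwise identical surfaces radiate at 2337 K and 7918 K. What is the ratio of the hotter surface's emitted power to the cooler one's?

P ∝ T⁴, so the ratio is (7918/2337)⁴ = (3.388)⁴ = 132.

ratio ≈ 132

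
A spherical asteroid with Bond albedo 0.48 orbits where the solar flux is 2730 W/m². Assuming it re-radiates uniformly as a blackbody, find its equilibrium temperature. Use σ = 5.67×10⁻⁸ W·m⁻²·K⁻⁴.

Power absorbed = (1−a)S·πR²; power emitted = 4πR²σT⁴. Equating and cancelling πR²:
T = ((1−a)S / 4σ)^(1/4) = (1420 / (4 × 5.67×10⁻⁸))^(1/4) = (6.26×10^9)^(1/4).
T = 281 K.

T ≈ 281 K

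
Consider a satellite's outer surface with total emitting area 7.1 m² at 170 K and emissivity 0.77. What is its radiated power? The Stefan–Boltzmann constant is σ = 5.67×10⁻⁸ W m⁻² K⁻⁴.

P = εσAT⁴ = 0.77 × 5.67×10⁻⁸ × 7.10 × (170)⁴ = 0.77 × 5.67×10⁻⁸ × 7.10 × 8.35×10^8.
P = 259 W.

P ≈ 259 W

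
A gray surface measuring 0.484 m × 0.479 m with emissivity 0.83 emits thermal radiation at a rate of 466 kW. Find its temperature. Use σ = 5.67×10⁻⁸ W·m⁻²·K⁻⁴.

A = 0.484 × 0.479 = 0.232 m².
From P = εσAT⁴, T = (P / εσA)^(1/4) = (4.66×10^5 / (0.83 × 5.67×10⁻⁸ × 0.232))^(1/4).
T = (4.27×10^13)^(1/4) = 2560 K.

T ≈ 2560 K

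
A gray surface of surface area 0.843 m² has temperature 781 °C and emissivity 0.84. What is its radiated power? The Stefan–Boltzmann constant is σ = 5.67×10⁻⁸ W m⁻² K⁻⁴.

781 °C = 1054 K.
P = εσAT⁴ = 0.84 × 5.67×10⁻⁸ × 0.843 × (1054)⁴ = 0.84 × 5.67×10⁻⁸ × 0.843 × 1.23×10^12.
P = 49600 W.

P ≈ 49600 W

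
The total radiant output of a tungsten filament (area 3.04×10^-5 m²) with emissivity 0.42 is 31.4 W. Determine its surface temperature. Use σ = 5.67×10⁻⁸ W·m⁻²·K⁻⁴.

From P = εσAT⁴, T = (P / εσA)^(1/4) = (31.4 / (0.42 × 5.67×10⁻⁸ × 3.04×10^-5))^(1/4).
T = (4.34×10^13)^(1/4) = 2570 K.

T ≈ 2570 K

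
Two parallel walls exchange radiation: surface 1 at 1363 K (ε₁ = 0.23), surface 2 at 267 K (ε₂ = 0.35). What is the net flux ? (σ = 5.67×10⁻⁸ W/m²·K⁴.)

q ≈ 31500 W/m²

For two large parallel gray plates, q = σ(T₁⁴ − T₂⁴) / (1/ε₁ + 1/ε₂ − 1).
1/ε₁ + 1/ε₂ − 1 = 1/0.23 + 1/0.35 − 1 = 6.205.
T₁⁴ − T₂⁴ = 3.45×10^12 − 5.08×10^9 = 3.45×10^12 K⁴.
q = 5.67×10⁻⁸ × 3.45×10^12 / 6.205 = 31500 W/m².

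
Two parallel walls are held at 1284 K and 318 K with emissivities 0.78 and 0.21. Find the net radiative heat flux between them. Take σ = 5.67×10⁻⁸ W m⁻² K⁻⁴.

q ≈ 30400 W/m²

For two large parallel gray plates, q = σ(T₁⁴ − T₂⁴) / (1/ε₁ + 1/ε₂ − 1).
1/ε₁ + 1/ε₂ − 1 = 1/0.78 + 1/0.21 − 1 = 5.044.
T₁⁴ − T₂⁴ = 2.72×10^12 − 1.02×10^10 = 2.71×10^12 K⁴.
q = 5.67×10⁻⁸ × 2.71×10^12 / 5.044 = 30400 W/m².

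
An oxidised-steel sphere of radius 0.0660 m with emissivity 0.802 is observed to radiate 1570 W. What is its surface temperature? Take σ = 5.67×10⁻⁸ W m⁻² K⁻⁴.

T ≈ 891 K

A = 4πr² = 4π × (0.0660)² = 0.0547 m².
From P = εσAT⁴, T = (P / εσA)^(1/4) = (1570 / (0.802 × 5.67×10⁻⁸ × 0.0547))^(1/4).
T = (6.31×10^11)^(1/4) = 891 K.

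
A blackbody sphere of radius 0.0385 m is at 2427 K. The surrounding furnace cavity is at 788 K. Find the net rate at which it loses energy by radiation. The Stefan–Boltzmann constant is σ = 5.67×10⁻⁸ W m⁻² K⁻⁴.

Q ≈ 36200 W

A = 4πr² = 4π × (0.0385)² = 0.0186 m².
Q = σA(T⁴ − T_s⁴). T⁴ − T_s⁴ = (2427)⁴ − (788)⁴ = 3.47×10^13 − 3.86×10^11 = 3.43×10^13 K⁴.
Q = 5.67×10⁻⁸ × 0.0186 × 3.43×10^13 = 36200 W.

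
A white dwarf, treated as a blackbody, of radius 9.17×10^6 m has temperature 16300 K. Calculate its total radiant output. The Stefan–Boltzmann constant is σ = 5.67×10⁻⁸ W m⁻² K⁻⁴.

A = 4πr² = 4π × (9.17×10^6)² = 1.06×10^15 m².
P = σAT⁴ = 5.67×10⁻⁸ × 1.06×10^15 × (16300)⁴ = 5.67×10⁻⁸ × 1.06×10^15 × 7.06×10^16.
P = 4.23×10^24 W.

P ≈ 4.23×10^24 W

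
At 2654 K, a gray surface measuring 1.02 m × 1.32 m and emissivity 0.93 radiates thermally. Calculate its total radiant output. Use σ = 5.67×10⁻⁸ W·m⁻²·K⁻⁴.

A = 1.02 × 1.32 = 1.35 m².
Stefan–Boltzmann: P = εσAT⁴ = 0.93 × 5.67×10⁻⁸ × 1.35 × (2654)⁴ = 0.93 × 5.67×10⁻⁸ × 1.35 × 4.96×10^13.
P = 3.52×10^6 W.

P ≈ 3.52×10^6 W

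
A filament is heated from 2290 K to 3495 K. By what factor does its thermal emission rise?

P ∝ T⁴, so the ratio is (3495/2290)⁴ = (1.526)⁴ = 5.43.

ratio ≈ 5.43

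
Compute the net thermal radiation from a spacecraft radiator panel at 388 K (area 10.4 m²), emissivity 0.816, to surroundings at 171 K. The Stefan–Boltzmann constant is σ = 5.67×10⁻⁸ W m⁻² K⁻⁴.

Q ≈ 10500 W

Q = εσA(T⁴ − T_s⁴). T⁴ − T_s⁴ = (388)⁴ − (171)⁴ = 2.27×10^10 − 8.55×10^8 = 2.18×10^10 K⁴.
Q = 0.816 × 5.67×10⁻⁸ × 10.4 × 2.18×10^10 = 10500 W.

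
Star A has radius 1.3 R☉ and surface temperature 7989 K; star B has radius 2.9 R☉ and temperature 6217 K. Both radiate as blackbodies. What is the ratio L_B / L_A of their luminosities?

L = 4πR²σT⁴ ∝ R²T⁴, so L_B/L_A = (2.9/1.3)² × (6217/7989)⁴ = 4.98 × 0.367 = 1.83.

L_B/L_A ≈ 1.83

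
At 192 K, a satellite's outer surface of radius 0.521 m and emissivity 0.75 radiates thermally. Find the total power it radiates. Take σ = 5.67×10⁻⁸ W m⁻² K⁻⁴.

P ≈ 197 W

A = 4πr² = 4π × (0.521)² = 3.41 m².
Stefan–Boltzmann: P = εσAT⁴ = 0.75 × 5.67×10⁻⁸ × 3.41 × (192)⁴ = 0.75 × 5.67×10⁻⁸ × 3.41 × 1.36×10^9.
P = 197 W.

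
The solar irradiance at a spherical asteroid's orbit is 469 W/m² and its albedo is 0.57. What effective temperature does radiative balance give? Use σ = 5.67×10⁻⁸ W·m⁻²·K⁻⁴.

T ≈ 173 K

Power absorbed = (1−a)S·πR²; power emitted = 4πR²σT⁴. Equating and cancelling πR²:
T = ((1−a)S / 4σ)^(1/4) = (202 / (4 × 5.67×10⁻⁸))^(1/4) = (8.89×10^8)^(1/4).
T = 173 K.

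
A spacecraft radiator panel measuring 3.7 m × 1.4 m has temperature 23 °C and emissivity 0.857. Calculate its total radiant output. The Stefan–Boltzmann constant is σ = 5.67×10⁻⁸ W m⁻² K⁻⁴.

A = 3.7 × 1.4 = 5.18 m².
23 °C = 296 K.
P = εσAT⁴ = 0.857 × 5.67×10⁻⁸ × 5.18 × (296)⁴ = 0.857 × 5.67×10⁻⁸ × 5.18 × 7.68×10^9.
P = 1930 W.

P ≈ 1930 W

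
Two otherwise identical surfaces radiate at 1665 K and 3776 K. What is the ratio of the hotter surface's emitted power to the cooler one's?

ratio ≈ 26.5

P ∝ T⁴, so the ratio is (3776/1665)⁴ = (2.268)⁴ = 26.5.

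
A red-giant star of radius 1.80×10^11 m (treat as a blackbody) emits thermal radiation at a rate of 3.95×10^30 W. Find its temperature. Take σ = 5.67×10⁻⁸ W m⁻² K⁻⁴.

A = 4πr² = 4π × (1.80×10^11)² = 4.07×10^23 m².
From P = σAT⁴, T = (P / σA)^(1/4) = (3.95×10^30 / (5.67×10⁻⁸ × 4.07×10^23))^(1/4).
T = (1.71×10^14)^(1/4) = 3620 K.

T ≈ 3620 K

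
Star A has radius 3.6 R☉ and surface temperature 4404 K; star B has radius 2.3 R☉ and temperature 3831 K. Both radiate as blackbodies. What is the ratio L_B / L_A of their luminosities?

L = 4πR²σT⁴ ∝ R²T⁴, so L_B/L_A = (2.3/3.6)² × (3831/4404)⁴ = 0.408 × 0.573 = 0.234.

L_B/L_A ≈ 0.234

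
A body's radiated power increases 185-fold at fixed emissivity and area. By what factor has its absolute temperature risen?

P ∝ T⁴ ⇒ T ∝ P^(1/4), so T scales by (185)^(1/4) = 3.69.

factor ≈ 3.69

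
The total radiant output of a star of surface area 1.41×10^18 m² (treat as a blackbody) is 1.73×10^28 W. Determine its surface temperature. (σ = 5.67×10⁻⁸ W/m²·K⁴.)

T ≈ 21600 K

From P = σAT⁴, T = (P / σA)^(1/4) = (1.73×10^28 / (5.67×10⁻⁸ × 1.41×10^18))^(1/4).
T = (2.16×10^17)^(1/4) = 21600 K.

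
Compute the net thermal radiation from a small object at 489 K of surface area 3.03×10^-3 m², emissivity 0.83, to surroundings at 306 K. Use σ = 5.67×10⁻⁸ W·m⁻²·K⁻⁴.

Q ≈ 6.90 W

Q = εσA(T⁴ − T_s⁴). T⁴ − T_s⁴ = (489)⁴ − (306)⁴ = 5.72×10^10 − 8.77×10^9 = 4.84×10^10 K⁴.
Q = 0.83 × 5.67×10⁻⁸ × 3.03×10^-3 × 4.84×10^10 = 6.90 W.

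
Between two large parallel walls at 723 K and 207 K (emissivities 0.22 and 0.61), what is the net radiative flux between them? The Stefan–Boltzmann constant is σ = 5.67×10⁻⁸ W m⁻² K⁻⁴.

For two large parallel gray plates, q = σ(T₁⁴ − T₂⁴) / (1/ε₁ + 1/ε₂ − 1).
1/ε₁ + 1/ε₂ − 1 = 1/0.22 + 1/0.61 − 1 = 5.185.
T₁⁴ − T₂⁴ = 2.73×10^11 − 1.84×10^9 = 2.71×10^11 K⁴.
q = 5.67×10⁻⁸ × 2.71×10^11 / 5.185 = 2970 W/m².

q ≈ 2970 W/m²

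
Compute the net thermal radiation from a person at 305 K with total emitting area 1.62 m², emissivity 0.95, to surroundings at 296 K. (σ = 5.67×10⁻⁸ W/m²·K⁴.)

Q = εσA(T⁴ − T_s⁴). T⁴ − T_s⁴ = (305)⁴ − (296)⁴ = 8.65×10^9 − 7.68×10^9 = 9.77×10^8 K⁴.
Q = 0.95 × 5.67×10⁻⁸ × 1.62 × 9.77×10^8 = 85.3 W.

Q ≈ 85.3 W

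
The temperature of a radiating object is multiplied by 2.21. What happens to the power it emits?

P ∝ T⁴, so the power scales as (2.21)⁴ = 23.9.

factor ≈ 23.9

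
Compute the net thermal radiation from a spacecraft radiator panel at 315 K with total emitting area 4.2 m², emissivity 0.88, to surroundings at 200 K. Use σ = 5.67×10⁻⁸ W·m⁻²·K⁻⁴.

Q = εσA(T⁴ − T_s⁴). T⁴ − T_s⁴ = (315)⁴ − (200)⁴ = 9.85×10^9 − 1.60×10^9 = 8.25×10^9 K⁴.
Q = 0.88 × 5.67×10⁻⁸ × 4.20 × 8.25×10^9 = 1730 W.

Q ≈ 1730 W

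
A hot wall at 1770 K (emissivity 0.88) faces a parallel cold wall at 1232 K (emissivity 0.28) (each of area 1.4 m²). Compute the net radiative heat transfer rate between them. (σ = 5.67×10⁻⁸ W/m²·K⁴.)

For two large parallel gray plates, q = σ(T₁⁴ − T₂⁴) / (1/ε₁ + 1/ε₂ − 1).
1/ε₁ + 1/ε₂ − 1 = 1/0.88 + 1/0.28 − 1 = 3.708.
T₁⁴ − T₂⁴ = 9.82×10^12 − 2.30×10^12 = 7.51×10^12 K⁴.
q = 5.67×10⁻⁸ × 7.51×10^12 / 3.708 = 1.15×10^5 W/m².
Q = q·A = 1.15×10^5 × 1.4 = 1.61×10^5 W.

Q ≈ 1.61×10^5 W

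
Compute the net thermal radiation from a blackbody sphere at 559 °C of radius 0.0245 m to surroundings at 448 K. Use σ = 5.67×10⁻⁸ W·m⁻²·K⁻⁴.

Q ≈ 188 W

A = 4πr² = 4π × (0.0245)² = 7.54×10^-3 m².
Convert: 559 °C = 832 K.
Q = σA(T⁴ − T_s⁴). T⁴ − T_s⁴ = (832)⁴ − (448)⁴ = 4.79×10^11 − 4.03×10^10 = 4.39×10^11 K⁴.
Q = 5.67×10⁻⁸ × 7.54×10^-3 × 4.39×10^11 = 188 W.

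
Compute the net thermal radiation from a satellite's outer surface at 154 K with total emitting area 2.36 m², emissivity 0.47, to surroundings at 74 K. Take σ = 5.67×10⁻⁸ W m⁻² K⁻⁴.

Q = εσA(T⁴ − T_s⁴). T⁴ − T_s⁴ = (154)⁴ − (74)⁴ = 5.62×10^8 − 3.00×10^7 = 5.32×10^8 K⁴.
Q = 0.47 × 5.67×10⁻⁸ × 2.36 × 5.32×10^8 = 33.5 W.

Q ≈ 33.5 W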